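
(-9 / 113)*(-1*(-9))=-81 / 113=-0.72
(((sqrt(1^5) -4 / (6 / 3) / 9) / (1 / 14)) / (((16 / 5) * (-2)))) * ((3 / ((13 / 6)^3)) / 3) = -735 / 4394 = -0.17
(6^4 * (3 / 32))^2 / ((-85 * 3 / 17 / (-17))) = 334611 / 20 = 16730.55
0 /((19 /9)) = 0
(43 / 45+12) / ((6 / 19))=11077 / 270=41.03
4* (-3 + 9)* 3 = 72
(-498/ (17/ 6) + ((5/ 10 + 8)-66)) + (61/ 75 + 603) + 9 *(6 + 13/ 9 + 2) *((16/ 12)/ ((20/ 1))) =376.22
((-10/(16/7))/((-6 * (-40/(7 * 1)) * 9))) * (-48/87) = 49/6264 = 0.01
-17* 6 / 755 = -102 / 755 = -0.14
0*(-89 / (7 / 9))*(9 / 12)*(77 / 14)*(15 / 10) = 0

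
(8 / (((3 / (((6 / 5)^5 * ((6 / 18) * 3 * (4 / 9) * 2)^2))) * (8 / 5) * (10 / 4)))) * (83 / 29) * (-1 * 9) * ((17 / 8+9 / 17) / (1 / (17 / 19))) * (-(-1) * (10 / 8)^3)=-113544 / 725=-156.61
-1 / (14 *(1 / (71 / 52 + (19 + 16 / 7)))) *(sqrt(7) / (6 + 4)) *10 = -8245 *sqrt(7) / 5096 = -4.28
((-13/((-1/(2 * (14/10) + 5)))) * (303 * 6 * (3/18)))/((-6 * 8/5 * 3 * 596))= -17069/9536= -1.79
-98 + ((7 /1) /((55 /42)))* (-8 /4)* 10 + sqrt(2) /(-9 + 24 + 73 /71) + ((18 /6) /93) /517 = -3284077 /16027 + 71* sqrt(2) /1138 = -204.82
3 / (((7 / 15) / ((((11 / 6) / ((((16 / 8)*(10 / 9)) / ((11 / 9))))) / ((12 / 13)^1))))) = 1573 / 224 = 7.02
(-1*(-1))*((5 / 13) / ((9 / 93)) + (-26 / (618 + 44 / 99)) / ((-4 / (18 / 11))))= 9531097 / 2387814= 3.99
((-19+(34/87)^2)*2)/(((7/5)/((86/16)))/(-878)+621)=-26928984350/443642228433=-0.06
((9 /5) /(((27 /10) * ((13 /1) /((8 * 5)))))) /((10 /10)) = 80 /39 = 2.05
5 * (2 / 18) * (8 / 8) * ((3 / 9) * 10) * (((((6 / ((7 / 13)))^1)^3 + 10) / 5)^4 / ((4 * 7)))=26098537597408872660488 / 65400082024725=399059707.41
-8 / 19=-0.42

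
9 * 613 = 5517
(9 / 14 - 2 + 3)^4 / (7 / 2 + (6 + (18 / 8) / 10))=0.75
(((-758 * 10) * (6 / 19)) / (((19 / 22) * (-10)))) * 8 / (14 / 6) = 2401344 / 2527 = 950.27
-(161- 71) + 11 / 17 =-89.35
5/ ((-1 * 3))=-5/ 3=-1.67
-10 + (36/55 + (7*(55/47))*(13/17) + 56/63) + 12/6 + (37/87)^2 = -1287928/110873235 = -0.01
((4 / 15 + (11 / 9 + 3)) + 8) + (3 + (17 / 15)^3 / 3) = 161738 / 10125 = 15.97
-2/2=-1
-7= -7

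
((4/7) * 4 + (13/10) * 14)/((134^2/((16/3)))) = 956/157115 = 0.01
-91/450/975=-7/33750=-0.00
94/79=1.19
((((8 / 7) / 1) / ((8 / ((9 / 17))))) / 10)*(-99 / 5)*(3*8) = -10692 / 2975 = -3.59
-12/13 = -0.92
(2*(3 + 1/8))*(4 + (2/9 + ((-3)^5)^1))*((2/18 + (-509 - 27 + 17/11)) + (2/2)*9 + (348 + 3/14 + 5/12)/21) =25254917525/33264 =759226.72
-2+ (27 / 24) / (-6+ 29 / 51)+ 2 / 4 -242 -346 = -1306791 / 2216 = -589.71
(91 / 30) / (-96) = -0.03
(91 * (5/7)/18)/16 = 65/288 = 0.23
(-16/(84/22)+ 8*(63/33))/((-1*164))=-640/9471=-0.07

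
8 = 8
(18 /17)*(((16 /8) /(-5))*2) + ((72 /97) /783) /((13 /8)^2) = -102642232 /121226235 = -0.85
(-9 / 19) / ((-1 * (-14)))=-9 / 266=-0.03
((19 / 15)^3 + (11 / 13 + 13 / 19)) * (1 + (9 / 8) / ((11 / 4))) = 8369783 / 1667250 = 5.02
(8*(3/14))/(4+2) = 2/7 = 0.29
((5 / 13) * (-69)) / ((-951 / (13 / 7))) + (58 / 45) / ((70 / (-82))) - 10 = -817243 / 71325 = -11.46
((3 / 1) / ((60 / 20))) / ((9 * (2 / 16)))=8 / 9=0.89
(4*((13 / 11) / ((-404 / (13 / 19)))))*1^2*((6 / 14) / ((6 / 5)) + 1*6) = -15041 / 295526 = -0.05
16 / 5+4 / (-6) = 38 / 15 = 2.53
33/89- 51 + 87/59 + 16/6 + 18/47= -34135721/740391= -46.10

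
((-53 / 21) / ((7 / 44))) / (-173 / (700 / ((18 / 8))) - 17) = 932800 / 1032297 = 0.90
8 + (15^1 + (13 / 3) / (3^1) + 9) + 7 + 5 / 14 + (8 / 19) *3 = 100703 / 2394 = 42.06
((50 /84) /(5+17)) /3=25 /2772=0.01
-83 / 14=-5.93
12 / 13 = 0.92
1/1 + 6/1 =7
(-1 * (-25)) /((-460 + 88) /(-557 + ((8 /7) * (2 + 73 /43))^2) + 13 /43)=10502056195 /416852329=25.19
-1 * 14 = -14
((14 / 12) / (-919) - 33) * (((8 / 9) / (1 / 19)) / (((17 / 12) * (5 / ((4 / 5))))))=-221274304 / 3515175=-62.95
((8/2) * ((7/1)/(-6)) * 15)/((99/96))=-2240/33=-67.88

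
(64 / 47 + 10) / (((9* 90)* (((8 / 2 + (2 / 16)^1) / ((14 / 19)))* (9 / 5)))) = 9968 / 7160967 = 0.00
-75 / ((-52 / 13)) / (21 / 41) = 1025 / 28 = 36.61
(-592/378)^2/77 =87616/2750517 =0.03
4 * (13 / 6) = 26 / 3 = 8.67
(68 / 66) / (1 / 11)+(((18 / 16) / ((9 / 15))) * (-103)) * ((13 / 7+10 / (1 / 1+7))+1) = -525409 / 672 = -781.86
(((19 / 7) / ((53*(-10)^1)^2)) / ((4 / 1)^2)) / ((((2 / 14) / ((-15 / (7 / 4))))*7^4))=-57 / 3776869040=-0.00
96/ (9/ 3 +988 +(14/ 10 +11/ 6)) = 2880/ 29827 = 0.10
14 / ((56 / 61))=61 / 4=15.25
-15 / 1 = -15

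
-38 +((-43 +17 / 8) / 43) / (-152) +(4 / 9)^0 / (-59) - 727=-2360051875 / 3084992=-765.01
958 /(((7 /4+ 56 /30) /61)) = 3506280 /217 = 16157.97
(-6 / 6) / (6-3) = -1 / 3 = -0.33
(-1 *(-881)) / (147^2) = 0.04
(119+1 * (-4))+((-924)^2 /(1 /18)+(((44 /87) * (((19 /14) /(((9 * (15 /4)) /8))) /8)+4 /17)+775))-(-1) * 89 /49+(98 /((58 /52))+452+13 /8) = 1202942772414949 /78268680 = 15369401.56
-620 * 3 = -1860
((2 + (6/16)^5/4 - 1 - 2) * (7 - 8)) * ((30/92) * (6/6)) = 1962435/6029312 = 0.33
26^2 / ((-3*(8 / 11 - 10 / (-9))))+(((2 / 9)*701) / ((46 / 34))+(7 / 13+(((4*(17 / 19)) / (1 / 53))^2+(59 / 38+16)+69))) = 490424051749 / 13600314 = 36059.76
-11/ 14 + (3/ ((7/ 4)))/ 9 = -25/ 42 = -0.60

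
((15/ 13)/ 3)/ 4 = 5/ 52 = 0.10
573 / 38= 15.08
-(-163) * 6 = 978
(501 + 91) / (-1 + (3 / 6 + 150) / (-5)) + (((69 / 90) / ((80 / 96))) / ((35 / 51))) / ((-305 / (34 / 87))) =-45821234434 / 2406945625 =-19.04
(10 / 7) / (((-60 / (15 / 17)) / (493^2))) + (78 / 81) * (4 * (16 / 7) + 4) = -1925311 / 378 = -5093.42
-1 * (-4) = 4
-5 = -5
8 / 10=4 / 5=0.80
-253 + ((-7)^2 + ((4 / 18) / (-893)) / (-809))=-204.00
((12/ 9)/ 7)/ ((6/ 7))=2/ 9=0.22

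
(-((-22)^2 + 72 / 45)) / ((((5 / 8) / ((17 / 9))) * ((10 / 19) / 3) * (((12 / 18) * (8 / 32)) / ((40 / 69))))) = -29096.59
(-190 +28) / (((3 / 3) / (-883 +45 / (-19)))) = 2725164 / 19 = 143429.68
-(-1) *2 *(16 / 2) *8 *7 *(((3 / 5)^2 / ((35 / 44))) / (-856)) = -6336 / 13375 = -0.47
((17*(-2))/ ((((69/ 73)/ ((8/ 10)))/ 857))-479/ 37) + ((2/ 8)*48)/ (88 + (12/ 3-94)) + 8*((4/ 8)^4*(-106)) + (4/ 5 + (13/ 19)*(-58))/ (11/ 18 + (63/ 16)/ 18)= -1436424843238/ 57965865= -24780.53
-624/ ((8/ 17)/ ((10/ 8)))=-3315/ 2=-1657.50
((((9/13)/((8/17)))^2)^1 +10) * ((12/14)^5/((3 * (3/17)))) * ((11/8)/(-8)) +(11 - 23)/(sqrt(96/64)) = -4 * sqrt(6) - 664291881/363569024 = -11.63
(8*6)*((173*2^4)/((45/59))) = 174199.47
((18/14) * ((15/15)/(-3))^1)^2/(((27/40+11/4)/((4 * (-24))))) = -34560/6713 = -5.15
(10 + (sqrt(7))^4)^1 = 59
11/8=1.38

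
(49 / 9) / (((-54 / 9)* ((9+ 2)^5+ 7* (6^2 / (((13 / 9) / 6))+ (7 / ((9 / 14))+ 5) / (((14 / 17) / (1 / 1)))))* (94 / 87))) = -0.00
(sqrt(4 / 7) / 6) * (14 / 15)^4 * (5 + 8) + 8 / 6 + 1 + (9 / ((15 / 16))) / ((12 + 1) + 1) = 71344 * sqrt(7) / 151875 + 317 / 105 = 4.26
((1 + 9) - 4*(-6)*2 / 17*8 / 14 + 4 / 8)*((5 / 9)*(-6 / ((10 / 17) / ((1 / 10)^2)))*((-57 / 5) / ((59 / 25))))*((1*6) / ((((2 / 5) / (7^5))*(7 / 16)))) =112731066 / 59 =1910696.03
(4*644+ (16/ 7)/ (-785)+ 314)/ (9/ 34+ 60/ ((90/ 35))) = 1619814468/ 13226465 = 122.47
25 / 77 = 0.32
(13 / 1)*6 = 78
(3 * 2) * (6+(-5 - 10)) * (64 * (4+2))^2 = -7962624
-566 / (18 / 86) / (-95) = 24338 / 855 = 28.47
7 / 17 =0.41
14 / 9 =1.56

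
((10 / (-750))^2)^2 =1 / 31640625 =0.00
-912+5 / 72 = -65659 / 72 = -911.93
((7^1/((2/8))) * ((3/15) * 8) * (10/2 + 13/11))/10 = 7616/275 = 27.69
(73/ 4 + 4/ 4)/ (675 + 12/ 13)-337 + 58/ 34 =-200326583/ 597516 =-335.27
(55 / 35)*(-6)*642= -42372 / 7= -6053.14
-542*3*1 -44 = -1670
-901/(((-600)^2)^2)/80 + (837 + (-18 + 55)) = 9061631999999099/10368000000000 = 874.00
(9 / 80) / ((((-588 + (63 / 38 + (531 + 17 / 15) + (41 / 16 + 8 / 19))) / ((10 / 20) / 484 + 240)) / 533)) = -63523298709 / 226112216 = -280.94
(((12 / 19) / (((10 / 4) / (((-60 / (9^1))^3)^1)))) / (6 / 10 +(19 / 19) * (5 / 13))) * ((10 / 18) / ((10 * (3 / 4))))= -26000 / 4617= -5.63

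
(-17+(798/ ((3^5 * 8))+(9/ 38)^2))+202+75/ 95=10892627/ 58482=186.26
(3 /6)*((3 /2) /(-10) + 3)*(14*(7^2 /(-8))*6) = -58653 /80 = -733.16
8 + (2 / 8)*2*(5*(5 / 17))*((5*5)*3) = 2147 / 34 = 63.15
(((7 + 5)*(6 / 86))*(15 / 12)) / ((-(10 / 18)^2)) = -3.39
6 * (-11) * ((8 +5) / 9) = -286 / 3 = -95.33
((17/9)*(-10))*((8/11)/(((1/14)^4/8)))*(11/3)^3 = -50573895680/243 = -208123027.49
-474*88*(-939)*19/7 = 744183792/7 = 106311970.29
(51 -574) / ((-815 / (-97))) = -50731 / 815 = -62.25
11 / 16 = 0.69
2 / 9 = 0.22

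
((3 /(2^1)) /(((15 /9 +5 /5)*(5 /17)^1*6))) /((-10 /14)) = -357 /800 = -0.45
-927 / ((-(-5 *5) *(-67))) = 927 / 1675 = 0.55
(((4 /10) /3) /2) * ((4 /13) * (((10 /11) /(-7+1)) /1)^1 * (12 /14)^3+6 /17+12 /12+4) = 0.35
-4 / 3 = -1.33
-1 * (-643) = 643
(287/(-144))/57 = -287/8208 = -0.03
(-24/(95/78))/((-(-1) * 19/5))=-1872/361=-5.19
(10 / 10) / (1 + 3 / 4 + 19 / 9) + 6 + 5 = 1565 / 139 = 11.26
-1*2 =-2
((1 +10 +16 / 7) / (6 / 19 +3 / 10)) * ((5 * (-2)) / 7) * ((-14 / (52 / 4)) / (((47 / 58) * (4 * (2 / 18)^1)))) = 5124300 / 55601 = 92.16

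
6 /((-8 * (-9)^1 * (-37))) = -1 /444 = -0.00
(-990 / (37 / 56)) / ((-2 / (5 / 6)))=23100 / 37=624.32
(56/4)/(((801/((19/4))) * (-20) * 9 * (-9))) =133/2595240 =0.00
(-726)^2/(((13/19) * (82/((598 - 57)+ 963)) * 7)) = 7530861888/3731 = 2018456.68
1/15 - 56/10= -83/15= -5.53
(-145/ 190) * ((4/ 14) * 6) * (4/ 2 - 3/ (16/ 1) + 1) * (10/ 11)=-19575/ 5852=-3.35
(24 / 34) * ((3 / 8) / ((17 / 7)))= 63 / 578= 0.11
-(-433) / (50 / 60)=2598 / 5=519.60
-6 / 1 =-6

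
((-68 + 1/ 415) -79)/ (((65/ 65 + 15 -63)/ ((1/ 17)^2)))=61004/ 5636945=0.01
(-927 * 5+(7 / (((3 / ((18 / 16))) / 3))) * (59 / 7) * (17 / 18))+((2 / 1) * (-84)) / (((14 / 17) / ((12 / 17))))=-75461 / 16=-4716.31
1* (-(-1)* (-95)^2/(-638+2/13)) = -117325/8292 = -14.15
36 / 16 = 2.25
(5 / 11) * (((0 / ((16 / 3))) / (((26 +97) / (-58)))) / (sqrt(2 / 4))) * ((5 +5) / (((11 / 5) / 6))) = 0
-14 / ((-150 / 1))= 7 / 75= 0.09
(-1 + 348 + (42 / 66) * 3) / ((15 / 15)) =348.91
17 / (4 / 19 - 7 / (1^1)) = -323 / 129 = -2.50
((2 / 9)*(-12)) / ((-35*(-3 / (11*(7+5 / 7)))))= -528 / 245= -2.16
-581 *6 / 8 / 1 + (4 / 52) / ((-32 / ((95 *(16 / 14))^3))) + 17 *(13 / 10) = -311249307 / 89180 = -3490.12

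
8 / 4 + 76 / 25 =126 / 25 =5.04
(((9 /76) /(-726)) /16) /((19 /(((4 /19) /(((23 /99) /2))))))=-27 /27765232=-0.00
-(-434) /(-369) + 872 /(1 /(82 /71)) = 26354162 /26199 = 1005.92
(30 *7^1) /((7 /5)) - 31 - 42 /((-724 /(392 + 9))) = 51499 /362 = 142.26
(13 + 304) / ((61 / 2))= 634 / 61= 10.39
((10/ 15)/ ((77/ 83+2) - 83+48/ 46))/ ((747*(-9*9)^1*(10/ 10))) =23/ 164971971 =0.00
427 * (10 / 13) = 4270 / 13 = 328.46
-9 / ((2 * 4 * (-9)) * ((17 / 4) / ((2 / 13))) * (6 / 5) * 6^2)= 0.00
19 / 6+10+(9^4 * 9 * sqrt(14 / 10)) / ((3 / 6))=79 / 6+118098 * sqrt(35) / 5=139748.60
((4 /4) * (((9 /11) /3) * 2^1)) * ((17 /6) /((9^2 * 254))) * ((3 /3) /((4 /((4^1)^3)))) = 136 /113157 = 0.00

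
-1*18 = -18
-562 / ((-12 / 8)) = 1124 / 3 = 374.67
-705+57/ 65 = -45768/ 65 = -704.12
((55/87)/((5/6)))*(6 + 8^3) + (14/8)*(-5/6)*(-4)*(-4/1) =32158/87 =369.63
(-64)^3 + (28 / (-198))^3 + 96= -254264915096 / 970299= -262048.00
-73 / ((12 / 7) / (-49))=25039 / 12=2086.58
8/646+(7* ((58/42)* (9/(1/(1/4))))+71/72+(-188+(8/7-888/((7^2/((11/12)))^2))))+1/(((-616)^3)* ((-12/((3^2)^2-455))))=-142192154267887/864813616128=-164.42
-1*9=-9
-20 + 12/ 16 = -77/ 4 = -19.25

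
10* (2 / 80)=1 / 4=0.25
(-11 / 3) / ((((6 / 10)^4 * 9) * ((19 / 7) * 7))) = -6875 / 41553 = -0.17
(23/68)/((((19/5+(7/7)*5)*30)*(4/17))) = 23/4224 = 0.01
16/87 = 0.18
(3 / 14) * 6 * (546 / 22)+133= 1814 / 11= 164.91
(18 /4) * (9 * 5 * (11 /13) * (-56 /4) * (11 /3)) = -8795.77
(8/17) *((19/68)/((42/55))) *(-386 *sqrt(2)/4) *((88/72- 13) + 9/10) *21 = 39489923 *sqrt(2)/10404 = 5367.86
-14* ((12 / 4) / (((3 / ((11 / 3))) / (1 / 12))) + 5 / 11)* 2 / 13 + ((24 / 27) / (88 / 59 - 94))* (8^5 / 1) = -1111604467 / 3512223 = -316.50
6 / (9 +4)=6 / 13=0.46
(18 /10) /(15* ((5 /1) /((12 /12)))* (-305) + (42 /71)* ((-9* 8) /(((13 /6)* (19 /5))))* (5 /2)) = -52611 /668976125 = -0.00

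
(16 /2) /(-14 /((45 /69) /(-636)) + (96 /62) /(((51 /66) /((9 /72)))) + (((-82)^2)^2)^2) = 5270 /1346577790647959387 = 0.00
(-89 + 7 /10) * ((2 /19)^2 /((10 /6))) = -5298 /9025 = -0.59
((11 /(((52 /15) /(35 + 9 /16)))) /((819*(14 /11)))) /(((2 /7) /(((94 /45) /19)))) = 3235903 /77680512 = 0.04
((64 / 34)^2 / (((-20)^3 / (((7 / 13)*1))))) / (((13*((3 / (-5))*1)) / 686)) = 0.02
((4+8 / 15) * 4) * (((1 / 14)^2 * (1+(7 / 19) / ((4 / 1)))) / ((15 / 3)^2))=1411 / 349125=0.00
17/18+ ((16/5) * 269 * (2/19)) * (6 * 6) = 3262.92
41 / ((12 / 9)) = 123 / 4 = 30.75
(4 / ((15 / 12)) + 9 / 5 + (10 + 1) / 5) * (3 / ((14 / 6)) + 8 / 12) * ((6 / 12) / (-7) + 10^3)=3443754 / 245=14056.14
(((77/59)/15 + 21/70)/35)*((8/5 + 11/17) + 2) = 49457/1053150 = 0.05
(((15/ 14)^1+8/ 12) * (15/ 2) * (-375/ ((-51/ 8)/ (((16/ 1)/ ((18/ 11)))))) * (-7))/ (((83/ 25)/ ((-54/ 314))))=602250000/ 221527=2718.63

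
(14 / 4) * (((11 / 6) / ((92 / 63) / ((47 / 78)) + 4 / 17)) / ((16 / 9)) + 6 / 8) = 11370765 / 2855168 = 3.98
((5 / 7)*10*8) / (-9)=-400 / 63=-6.35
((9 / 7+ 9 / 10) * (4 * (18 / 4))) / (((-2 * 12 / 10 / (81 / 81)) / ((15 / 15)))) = -459 / 28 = -16.39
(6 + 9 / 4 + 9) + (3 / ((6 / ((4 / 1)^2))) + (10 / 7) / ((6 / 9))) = 767 / 28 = 27.39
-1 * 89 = -89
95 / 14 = 6.79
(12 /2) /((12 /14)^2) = 49 /6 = 8.17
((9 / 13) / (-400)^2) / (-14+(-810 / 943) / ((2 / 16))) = -8487 / 40938560000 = -0.00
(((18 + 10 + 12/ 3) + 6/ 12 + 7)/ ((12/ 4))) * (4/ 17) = 3.10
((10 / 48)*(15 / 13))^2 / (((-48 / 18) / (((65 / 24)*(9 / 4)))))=-0.13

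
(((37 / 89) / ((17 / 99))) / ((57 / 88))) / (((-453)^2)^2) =35816 / 403519087042569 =0.00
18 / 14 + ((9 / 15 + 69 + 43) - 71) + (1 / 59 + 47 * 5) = 573869 / 2065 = 277.90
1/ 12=0.08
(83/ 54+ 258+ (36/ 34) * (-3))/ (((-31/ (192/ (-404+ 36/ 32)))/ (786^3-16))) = 29255093660149760/ 15286689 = 1913762598.31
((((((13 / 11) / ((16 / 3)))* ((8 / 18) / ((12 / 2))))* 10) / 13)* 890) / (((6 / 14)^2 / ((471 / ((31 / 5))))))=85584625 / 18414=4647.80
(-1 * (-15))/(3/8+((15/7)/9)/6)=7560/209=36.17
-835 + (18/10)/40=-166991/200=-834.96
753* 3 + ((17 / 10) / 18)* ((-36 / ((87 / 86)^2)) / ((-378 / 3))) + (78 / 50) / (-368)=9910312908007 / 4386992400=2259.02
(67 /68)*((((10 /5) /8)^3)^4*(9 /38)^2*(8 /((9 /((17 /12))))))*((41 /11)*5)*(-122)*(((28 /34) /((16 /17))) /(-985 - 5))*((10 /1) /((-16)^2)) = 5864845 /18010412779831296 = 0.00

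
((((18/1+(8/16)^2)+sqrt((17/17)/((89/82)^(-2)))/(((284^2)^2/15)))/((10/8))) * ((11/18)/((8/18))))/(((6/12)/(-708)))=-18954661496442573/666802509440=-28426.20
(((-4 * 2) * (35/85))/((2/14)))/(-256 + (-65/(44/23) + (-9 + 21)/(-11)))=17248/217719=0.08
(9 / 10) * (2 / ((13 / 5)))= 9 / 13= 0.69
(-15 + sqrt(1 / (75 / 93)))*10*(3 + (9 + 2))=-2100 + 28*sqrt(31)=-1944.10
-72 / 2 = -36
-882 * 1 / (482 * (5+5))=-441 / 2410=-0.18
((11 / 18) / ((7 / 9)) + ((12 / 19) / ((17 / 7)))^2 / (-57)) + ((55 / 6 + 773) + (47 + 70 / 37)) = 1281212230589 / 1540209027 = 831.84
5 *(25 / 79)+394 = 31251 / 79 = 395.58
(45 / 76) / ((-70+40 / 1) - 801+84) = -5 / 6308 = -0.00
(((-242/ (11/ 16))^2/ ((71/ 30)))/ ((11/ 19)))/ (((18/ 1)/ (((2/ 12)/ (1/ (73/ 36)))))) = 9764480/ 5751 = 1697.88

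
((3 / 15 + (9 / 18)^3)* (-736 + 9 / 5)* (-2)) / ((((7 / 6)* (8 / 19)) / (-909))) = -2472671799 / 2800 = -883097.07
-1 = -1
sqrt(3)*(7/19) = 7*sqrt(3)/19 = 0.64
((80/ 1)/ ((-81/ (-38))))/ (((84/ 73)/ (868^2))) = 5971423360/ 243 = 24573758.68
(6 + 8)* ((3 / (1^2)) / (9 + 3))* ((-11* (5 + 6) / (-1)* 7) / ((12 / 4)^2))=329.39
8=8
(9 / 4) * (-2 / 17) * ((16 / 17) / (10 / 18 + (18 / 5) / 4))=-6480 / 37859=-0.17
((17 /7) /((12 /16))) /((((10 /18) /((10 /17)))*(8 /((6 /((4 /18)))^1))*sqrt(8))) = 81*sqrt(2) /28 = 4.09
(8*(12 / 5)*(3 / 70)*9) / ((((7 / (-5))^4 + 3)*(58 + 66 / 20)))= 81000 / 4587079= 0.02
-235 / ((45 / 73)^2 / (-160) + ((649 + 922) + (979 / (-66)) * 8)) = -120222240 / 742989281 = -0.16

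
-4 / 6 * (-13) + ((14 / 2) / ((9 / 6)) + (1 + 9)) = 70 / 3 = 23.33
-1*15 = -15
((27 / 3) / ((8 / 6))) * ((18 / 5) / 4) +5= 443 / 40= 11.08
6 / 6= 1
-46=-46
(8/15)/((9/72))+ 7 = 169/15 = 11.27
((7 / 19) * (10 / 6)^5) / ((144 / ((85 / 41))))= 0.07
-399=-399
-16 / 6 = -8 / 3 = -2.67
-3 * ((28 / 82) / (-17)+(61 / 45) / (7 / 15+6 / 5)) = -41467 / 17425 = -2.38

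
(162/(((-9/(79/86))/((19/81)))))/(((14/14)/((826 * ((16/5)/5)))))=-19837216/9675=-2050.36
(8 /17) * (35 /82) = 140 /697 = 0.20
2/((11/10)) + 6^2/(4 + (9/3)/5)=2440/253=9.64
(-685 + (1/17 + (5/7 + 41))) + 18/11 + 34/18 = -7536325/11781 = -639.70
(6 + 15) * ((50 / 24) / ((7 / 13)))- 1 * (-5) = 345 / 4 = 86.25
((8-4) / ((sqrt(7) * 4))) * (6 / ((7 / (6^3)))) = 1296 * sqrt(7) / 49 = 69.98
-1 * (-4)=4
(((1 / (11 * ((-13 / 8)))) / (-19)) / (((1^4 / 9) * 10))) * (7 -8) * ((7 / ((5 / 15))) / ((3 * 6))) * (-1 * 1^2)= 0.00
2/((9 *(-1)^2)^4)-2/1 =-13120/6561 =-2.00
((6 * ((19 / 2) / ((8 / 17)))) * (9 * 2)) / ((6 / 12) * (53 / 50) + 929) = 218025 / 92953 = 2.35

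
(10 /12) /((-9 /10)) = -25 /27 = -0.93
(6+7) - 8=5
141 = 141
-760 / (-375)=152 / 75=2.03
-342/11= -31.09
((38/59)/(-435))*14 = -532/25665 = -0.02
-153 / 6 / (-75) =17 / 50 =0.34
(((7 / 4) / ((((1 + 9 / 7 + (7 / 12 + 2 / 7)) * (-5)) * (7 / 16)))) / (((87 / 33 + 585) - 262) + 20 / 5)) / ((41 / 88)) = -23232 / 14070175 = -0.00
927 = 927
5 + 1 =6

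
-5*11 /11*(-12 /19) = 60 /19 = 3.16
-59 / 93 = -0.63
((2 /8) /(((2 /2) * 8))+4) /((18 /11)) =473 /192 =2.46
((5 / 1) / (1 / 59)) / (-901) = -295 / 901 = -0.33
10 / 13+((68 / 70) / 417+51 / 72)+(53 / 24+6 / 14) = 3124403 / 758940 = 4.12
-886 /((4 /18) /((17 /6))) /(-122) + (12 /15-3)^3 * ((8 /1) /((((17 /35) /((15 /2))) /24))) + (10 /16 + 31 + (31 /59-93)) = -77179769027 /2447320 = -31536.44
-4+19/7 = -9/7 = -1.29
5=5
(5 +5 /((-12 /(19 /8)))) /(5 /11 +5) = 847 /1152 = 0.74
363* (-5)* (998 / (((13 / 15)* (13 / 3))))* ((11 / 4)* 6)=-1344942225 / 169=-7958238.02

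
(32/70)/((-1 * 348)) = -4/3045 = -0.00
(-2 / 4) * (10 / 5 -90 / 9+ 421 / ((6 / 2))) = -397 / 6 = -66.17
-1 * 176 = -176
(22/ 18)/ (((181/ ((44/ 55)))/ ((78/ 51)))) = 1144/ 138465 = 0.01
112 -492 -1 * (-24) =-356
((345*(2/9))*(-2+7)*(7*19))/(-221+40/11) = -1682450/7173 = -234.55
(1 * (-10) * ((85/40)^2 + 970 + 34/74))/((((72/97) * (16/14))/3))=-7838175695/227328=-34479.59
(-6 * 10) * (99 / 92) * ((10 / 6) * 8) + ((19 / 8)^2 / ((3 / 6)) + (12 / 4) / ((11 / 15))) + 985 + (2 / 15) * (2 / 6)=50839777 / 364320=139.55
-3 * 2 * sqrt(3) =-6 * sqrt(3) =-10.39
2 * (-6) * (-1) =12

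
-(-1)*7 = 7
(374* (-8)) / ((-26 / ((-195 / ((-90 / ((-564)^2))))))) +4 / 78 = 3093165506 / 39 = 79311936.05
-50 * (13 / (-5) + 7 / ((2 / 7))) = -1095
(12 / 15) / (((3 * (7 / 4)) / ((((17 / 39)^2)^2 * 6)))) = 0.03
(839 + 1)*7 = 5880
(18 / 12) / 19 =3 / 38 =0.08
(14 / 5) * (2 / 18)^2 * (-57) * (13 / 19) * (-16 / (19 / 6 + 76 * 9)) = 832 / 26505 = 0.03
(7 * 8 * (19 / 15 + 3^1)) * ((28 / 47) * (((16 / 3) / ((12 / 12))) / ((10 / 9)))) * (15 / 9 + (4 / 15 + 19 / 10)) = 2619.12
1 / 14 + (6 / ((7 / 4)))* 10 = 481 / 14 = 34.36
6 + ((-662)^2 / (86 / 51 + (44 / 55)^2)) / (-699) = -91053616 / 345539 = -263.51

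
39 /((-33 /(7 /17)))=-91 /187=-0.49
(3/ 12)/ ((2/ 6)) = 0.75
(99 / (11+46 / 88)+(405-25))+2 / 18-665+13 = -400475 / 1521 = -263.30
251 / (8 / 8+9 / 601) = 150851 / 610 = 247.30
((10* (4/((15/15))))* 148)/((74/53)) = 4240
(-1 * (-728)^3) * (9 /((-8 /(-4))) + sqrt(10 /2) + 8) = 385828352 * sqrt(5) + 4822854400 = 5685592822.72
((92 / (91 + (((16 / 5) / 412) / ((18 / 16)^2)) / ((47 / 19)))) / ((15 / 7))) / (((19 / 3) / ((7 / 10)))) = 883840734 / 16949892305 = 0.05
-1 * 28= -28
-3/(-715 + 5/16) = 48/11435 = 0.00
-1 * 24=-24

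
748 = 748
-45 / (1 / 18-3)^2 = -14580 / 2809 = -5.19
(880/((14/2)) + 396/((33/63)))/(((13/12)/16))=13022.24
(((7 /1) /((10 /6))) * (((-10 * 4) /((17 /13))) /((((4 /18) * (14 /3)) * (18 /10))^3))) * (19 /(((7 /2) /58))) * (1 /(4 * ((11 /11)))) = -72525375 /46648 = -1554.74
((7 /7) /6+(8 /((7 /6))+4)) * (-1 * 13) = -6019 /42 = -143.31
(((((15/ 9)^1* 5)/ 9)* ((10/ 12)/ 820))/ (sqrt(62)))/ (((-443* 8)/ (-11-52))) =175* sqrt(62)/ 648637056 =0.00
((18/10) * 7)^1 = 63/5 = 12.60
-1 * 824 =-824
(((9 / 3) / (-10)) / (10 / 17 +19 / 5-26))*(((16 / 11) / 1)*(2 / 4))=204 / 20207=0.01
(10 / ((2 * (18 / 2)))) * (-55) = -275 / 9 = -30.56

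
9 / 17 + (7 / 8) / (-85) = 0.52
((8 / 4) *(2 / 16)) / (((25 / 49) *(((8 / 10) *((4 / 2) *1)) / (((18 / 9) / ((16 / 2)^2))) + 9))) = 0.01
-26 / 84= -13 / 42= -0.31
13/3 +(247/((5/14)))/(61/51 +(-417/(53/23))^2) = 11785967041/2706647700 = 4.35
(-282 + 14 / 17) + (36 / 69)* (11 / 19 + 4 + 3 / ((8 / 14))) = -2050763 / 7429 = -276.05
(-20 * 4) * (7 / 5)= -112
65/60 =13/12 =1.08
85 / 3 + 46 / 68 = 2959 / 102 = 29.01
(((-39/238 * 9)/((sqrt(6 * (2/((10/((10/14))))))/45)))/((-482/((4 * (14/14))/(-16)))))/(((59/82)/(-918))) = 5828355 * sqrt(42)/796264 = 47.44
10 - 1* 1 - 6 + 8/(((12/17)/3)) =37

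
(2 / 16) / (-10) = -1 / 80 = -0.01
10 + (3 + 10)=23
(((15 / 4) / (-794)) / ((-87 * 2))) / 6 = 5 / 1105248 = 0.00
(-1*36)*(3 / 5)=-108 / 5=-21.60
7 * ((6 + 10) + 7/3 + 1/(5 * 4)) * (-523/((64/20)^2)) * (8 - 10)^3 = 20190415/384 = 52579.21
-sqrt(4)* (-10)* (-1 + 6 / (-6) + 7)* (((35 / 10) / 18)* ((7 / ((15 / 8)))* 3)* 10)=19600 / 9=2177.78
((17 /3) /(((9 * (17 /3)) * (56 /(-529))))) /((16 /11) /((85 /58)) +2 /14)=-494615 /535032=-0.92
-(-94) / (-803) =-94 / 803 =-0.12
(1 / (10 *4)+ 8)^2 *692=17826093 / 400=44565.23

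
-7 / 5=-1.40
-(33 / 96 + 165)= -5291 / 32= -165.34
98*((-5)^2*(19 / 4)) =11637.50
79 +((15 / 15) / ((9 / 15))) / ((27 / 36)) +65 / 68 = 50293 / 612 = 82.18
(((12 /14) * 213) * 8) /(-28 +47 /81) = -828144 /15547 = -53.27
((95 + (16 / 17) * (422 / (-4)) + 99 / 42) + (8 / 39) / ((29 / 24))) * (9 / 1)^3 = -115593885 / 89726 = -1288.30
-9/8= -1.12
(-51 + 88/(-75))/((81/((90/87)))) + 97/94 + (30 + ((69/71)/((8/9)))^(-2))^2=1928243753935873501/2027039709408030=951.26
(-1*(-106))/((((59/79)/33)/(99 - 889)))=-218310180/59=-3700172.54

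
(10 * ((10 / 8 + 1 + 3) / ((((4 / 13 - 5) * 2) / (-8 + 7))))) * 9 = 12285 / 244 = 50.35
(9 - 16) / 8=-7 / 8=-0.88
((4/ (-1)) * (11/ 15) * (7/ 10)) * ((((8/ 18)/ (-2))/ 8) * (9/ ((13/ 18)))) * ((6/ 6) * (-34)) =-7854/ 325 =-24.17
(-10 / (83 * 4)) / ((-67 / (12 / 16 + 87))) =1755 / 44488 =0.04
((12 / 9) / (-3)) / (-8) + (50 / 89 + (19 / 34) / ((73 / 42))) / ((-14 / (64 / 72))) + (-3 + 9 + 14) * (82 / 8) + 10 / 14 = 2862830735 / 13916574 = 205.71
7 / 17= 0.41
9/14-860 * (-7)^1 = 6020.64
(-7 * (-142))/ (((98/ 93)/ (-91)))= -85839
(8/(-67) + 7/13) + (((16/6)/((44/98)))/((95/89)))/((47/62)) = 995791813/128337495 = 7.76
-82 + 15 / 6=-159 / 2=-79.50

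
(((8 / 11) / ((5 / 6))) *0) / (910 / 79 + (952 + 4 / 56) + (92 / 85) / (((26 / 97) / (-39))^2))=0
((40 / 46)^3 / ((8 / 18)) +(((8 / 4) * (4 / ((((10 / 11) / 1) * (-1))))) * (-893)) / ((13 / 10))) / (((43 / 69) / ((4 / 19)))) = 11476386336 / 5618509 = 2042.60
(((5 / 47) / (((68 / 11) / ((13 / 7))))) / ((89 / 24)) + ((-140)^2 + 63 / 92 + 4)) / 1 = 897806422967 / 45795484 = 19604.69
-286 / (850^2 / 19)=-2717 / 361250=-0.01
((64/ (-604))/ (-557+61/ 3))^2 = 576/ 14775618025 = 0.00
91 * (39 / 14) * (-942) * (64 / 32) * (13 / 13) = -477594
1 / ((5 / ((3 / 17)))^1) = 3 / 85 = 0.04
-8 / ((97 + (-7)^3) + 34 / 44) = 176 / 5395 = 0.03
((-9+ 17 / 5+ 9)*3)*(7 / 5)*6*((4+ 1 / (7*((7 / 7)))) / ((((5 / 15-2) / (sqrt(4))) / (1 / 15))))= -17748 / 625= -28.40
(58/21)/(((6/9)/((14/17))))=58/17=3.41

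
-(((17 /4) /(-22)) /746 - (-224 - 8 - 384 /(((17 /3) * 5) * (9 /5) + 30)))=-419621557 /1772496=-236.74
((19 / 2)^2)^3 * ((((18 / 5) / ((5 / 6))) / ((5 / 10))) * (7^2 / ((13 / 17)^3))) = 305793474866019 / 439400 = 695934171.29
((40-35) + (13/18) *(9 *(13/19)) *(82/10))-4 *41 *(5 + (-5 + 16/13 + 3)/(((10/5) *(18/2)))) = -17150957/22230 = -771.52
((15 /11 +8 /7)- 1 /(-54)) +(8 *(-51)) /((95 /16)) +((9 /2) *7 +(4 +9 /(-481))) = -2917398487 /94999905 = -30.71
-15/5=-3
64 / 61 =1.05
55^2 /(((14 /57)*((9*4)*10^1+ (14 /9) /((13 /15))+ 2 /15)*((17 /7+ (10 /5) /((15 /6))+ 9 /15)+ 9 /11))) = 168114375 /22956448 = 7.32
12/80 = 3/20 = 0.15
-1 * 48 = -48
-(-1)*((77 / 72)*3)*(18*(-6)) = -693 / 2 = -346.50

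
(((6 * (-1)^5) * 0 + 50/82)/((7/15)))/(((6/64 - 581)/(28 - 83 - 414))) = 804000/762149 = 1.05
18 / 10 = 9 / 5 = 1.80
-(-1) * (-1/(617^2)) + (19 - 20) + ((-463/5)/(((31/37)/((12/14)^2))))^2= 144768770950190734/21959673793225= 6592.48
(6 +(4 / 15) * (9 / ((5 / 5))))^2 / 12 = 147 / 25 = 5.88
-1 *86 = -86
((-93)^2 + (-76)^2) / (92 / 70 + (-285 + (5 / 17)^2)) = -50.86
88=88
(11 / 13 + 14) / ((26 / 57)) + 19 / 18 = 51110 / 1521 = 33.60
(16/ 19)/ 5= 0.17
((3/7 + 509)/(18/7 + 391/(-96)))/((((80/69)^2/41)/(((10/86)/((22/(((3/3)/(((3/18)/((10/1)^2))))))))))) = -32816.60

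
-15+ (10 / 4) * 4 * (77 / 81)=-445 / 81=-5.49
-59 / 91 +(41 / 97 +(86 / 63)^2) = 8196892 / 5004909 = 1.64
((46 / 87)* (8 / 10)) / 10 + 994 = 2162042 / 2175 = 994.04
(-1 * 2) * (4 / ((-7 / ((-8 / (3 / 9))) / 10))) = -274.29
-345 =-345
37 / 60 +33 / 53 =3941 / 3180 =1.24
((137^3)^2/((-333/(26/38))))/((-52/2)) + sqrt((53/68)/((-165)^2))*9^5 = 19683*sqrt(901)/1870 + 6611856250609/12654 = 522511478.47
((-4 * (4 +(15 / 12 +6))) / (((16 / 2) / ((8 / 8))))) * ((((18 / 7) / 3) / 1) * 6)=-405 / 14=-28.93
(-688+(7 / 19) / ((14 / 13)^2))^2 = 133844027409 / 283024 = 472906.99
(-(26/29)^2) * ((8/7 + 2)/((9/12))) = -59488/17661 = -3.37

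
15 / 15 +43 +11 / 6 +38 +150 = 1403 / 6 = 233.83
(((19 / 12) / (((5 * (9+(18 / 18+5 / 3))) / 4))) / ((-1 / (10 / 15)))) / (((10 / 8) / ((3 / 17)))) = -152 / 14875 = -0.01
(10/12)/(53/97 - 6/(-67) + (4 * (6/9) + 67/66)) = 0.19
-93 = -93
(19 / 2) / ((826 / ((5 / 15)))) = 19 / 4956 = 0.00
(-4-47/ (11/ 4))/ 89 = -232/ 979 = -0.24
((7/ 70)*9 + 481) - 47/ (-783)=3773747/ 7830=481.96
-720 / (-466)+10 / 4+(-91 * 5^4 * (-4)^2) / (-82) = 212107285 / 19106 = 11101.61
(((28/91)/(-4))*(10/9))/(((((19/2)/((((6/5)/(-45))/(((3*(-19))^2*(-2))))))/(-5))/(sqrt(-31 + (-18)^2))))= 4*sqrt(293)/21667581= 0.00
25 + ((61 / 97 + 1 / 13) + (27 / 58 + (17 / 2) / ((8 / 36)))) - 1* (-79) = 20979095 / 146276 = 143.42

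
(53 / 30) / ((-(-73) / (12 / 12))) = 0.02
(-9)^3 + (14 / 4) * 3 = -1437 / 2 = -718.50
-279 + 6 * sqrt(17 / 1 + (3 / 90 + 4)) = -279 + sqrt(18930) / 5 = -251.48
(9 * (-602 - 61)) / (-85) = 351 / 5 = 70.20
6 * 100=600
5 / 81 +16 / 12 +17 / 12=911 / 324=2.81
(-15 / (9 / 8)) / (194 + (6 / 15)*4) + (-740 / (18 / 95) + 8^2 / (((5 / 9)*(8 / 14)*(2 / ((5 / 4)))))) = -1848236 / 489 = -3779.62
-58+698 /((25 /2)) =-54 /25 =-2.16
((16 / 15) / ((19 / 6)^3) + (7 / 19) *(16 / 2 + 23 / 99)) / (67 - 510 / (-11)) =0.03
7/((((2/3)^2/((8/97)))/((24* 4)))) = 12096/97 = 124.70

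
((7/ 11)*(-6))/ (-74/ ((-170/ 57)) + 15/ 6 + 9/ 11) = -7140/ 52603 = -0.14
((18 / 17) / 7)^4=104976 / 200533921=0.00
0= 0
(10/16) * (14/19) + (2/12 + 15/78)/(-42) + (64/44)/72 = 15395/32604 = 0.47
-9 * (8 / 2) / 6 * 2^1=-12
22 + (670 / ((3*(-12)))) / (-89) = 35579 / 1602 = 22.21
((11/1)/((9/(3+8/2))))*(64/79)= 4928/711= 6.93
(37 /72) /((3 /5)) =185 /216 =0.86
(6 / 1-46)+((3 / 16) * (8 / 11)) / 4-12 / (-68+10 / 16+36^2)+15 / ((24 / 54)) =-5384911 / 864952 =-6.23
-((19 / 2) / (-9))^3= 6859 / 5832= 1.18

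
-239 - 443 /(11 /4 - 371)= -350275 /1473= -237.80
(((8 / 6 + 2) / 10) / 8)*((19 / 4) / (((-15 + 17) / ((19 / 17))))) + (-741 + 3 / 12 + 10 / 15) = -2415271 / 3264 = -739.97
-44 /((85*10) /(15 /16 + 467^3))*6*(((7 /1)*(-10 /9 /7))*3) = 17925171253 /170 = 105442183.84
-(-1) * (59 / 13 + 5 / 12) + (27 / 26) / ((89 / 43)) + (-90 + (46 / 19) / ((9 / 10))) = -64777549 / 791388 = -81.85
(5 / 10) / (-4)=-1 / 8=-0.12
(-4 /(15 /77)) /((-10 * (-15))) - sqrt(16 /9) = -1654 /1125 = -1.47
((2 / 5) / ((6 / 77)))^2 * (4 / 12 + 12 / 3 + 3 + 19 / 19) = 5929 / 27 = 219.59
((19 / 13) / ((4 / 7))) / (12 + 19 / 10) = 665 / 3614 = 0.18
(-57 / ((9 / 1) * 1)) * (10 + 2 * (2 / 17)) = -1102 / 17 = -64.82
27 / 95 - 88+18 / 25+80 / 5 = -71.00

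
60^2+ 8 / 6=10804 / 3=3601.33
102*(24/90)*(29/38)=1972/95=20.76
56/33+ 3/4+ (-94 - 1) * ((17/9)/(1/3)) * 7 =-165699/44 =-3765.89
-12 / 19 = -0.63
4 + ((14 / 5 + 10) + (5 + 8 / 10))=113 / 5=22.60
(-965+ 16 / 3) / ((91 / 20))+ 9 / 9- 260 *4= -341227 / 273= -1249.92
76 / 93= 0.82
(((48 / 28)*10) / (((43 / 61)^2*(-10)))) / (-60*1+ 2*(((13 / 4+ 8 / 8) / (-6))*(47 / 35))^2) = 2250460800 / 37959228551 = 0.06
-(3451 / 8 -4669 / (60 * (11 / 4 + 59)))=-12748603 / 29640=-430.11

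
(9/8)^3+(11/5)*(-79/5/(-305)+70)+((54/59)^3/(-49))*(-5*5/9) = 6112504693803763/39288181184000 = 155.58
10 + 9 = 19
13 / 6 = 2.17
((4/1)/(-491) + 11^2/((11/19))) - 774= -277419/491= -565.01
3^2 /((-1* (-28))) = 9 /28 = 0.32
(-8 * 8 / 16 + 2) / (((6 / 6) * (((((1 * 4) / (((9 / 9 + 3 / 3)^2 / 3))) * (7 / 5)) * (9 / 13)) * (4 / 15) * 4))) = -0.64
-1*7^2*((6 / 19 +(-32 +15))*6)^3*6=2022920745552 / 6859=294929398.68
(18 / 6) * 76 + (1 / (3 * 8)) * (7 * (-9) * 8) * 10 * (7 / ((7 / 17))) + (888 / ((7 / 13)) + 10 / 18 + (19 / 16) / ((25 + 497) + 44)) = -965504243 / 570528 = -1692.30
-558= -558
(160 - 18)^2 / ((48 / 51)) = 85697 / 4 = 21424.25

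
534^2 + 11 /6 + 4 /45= 285157.92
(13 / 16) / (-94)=-13 / 1504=-0.01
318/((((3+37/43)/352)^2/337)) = 6137892355584/6889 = 890970003.71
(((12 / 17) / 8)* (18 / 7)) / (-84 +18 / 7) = -9 / 3230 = -0.00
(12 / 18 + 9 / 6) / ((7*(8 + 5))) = 1 / 42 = 0.02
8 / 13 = 0.62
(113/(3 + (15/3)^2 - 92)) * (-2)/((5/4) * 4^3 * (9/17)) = 1921/23040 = 0.08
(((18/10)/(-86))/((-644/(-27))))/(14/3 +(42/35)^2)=-3645/25365872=-0.00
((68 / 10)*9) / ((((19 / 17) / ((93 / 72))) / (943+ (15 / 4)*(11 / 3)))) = 102858279 / 1520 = 67669.92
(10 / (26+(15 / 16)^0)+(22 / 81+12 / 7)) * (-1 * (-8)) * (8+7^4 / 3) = 25918400 / 1701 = 15237.15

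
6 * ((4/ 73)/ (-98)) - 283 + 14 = -962225/ 3577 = -269.00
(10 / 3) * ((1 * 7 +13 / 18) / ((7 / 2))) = 7.35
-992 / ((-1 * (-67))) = -992 / 67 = -14.81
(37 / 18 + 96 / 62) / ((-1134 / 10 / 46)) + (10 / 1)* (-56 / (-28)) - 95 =-12095740 / 158193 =-76.46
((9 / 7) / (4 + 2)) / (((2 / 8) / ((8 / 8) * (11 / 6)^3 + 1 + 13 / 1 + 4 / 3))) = 18.42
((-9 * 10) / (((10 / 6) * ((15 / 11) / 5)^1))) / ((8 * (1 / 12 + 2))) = -297 / 25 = -11.88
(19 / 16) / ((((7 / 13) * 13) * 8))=19 / 896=0.02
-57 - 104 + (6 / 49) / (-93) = -244561 / 1519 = -161.00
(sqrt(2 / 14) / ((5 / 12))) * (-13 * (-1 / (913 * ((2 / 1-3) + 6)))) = 156 * sqrt(7) / 159775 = 0.00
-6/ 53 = -0.11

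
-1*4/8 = -1/2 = -0.50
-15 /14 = -1.07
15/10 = 3/2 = 1.50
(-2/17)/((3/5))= -0.20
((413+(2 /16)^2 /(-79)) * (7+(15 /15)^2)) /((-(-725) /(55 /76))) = 22969397 /6964640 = 3.30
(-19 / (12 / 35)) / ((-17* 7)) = 95 / 204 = 0.47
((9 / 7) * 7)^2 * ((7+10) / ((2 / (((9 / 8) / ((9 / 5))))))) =6885 / 16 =430.31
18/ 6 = 3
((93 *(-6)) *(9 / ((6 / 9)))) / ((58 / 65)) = -489645 / 58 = -8442.16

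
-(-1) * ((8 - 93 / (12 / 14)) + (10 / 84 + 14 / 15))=-10442 / 105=-99.45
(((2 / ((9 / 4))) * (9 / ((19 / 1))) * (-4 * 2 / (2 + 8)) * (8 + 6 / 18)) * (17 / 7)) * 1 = -2720 / 399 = -6.82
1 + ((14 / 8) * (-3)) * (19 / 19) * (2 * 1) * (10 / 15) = -6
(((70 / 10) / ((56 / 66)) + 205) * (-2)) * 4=-1706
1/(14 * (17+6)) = 1/322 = 0.00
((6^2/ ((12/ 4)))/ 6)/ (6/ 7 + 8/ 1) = 7/ 31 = 0.23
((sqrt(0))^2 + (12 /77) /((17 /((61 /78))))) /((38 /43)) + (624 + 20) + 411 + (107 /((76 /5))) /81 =110528221807 /104756652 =1055.10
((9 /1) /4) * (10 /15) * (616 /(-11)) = -84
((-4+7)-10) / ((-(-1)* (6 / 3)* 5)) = -7 / 10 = -0.70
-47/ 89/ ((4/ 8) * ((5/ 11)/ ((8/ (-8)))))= 1034/ 445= 2.32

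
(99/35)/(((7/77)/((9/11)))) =891/35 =25.46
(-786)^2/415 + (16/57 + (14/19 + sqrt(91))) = sqrt(91) + 35238442/23655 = 1499.22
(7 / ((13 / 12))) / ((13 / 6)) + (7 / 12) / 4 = 25375 / 8112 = 3.13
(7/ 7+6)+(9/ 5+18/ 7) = 398/ 35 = 11.37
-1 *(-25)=25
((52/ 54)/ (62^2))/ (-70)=-13/ 3632580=-0.00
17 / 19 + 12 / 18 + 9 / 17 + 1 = 2995 / 969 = 3.09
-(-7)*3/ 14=3/ 2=1.50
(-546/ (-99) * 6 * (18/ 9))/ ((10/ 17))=6188/ 55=112.51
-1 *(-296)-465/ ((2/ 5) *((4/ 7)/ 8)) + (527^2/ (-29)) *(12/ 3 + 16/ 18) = -16390595/ 261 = -62799.21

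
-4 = -4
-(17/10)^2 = -289/100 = -2.89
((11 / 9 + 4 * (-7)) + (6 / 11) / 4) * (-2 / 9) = 5275 / 891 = 5.92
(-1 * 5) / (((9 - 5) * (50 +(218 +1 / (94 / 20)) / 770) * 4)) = -0.01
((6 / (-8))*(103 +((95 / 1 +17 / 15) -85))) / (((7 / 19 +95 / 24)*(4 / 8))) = -390336 / 9865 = -39.57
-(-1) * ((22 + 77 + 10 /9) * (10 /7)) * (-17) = -153170 /63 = -2431.27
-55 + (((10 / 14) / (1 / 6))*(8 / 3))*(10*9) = 6815 / 7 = 973.57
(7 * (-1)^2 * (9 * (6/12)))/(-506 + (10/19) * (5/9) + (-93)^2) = 1539/397858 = 0.00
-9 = -9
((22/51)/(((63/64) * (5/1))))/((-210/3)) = -704/562275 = -0.00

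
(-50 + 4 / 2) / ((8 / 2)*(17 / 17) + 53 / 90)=-4320 / 413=-10.46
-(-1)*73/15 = 73/15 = 4.87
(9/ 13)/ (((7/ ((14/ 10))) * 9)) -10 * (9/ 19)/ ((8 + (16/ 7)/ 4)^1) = -1327/ 2470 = -0.54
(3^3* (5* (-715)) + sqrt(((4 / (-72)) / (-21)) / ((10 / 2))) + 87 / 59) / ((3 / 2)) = -3796592 / 59 + sqrt(210) / 945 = -64349.00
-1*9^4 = -6561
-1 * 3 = -3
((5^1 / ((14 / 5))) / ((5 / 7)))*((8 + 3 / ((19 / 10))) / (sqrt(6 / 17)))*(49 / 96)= 22295*sqrt(102) / 10944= 20.57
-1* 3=-3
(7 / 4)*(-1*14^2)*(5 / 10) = -343 / 2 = -171.50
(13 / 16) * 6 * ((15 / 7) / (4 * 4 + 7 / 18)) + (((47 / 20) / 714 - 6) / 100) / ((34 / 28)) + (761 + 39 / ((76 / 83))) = 10942236163849 / 13606698000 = 804.18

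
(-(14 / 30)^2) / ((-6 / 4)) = 98 / 675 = 0.15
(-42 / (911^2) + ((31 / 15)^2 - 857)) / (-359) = 159231972194 / 67036868775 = 2.38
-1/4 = -0.25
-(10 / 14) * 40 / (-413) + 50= 144750 / 2891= 50.07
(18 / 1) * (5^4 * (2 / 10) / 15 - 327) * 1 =-5736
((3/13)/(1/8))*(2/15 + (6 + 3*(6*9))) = 1552/5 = 310.40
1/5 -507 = -2534/5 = -506.80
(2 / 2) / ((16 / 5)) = 5 / 16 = 0.31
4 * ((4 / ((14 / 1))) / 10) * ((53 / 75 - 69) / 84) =-5122 / 55125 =-0.09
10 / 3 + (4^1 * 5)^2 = 1210 / 3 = 403.33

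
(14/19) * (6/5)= 84/95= 0.88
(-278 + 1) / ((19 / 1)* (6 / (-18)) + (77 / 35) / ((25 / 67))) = 103875 / 164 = 633.38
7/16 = 0.44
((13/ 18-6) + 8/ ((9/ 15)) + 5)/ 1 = 235/ 18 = 13.06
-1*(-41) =41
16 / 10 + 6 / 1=38 / 5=7.60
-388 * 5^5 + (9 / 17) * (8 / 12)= -20612494 / 17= -1212499.65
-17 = -17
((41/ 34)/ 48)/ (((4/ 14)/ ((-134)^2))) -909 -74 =486215/ 816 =595.85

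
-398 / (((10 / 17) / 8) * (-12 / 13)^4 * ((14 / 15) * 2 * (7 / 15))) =-483109315 / 56448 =-8558.48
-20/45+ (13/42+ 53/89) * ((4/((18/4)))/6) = -15662/50463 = -0.31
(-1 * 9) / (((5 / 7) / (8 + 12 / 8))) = -1197 / 10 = -119.70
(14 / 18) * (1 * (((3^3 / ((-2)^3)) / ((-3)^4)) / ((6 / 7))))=-49 / 1296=-0.04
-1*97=-97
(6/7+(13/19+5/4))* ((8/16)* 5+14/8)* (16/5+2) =65637/1064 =61.69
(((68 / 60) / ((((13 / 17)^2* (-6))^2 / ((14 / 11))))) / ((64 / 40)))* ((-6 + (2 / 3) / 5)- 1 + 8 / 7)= -853334057 / 2035828080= -0.42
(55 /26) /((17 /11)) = 605 /442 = 1.37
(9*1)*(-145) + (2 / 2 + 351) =-953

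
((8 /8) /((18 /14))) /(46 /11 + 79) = 77 /8235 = 0.01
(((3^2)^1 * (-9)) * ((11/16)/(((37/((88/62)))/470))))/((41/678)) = -780796665/47027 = -16603.16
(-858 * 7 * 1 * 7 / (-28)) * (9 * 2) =27027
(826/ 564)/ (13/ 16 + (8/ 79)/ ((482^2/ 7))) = 15160070296/ 8410566951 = 1.80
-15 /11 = -1.36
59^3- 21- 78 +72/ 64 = 1642249/ 8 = 205281.12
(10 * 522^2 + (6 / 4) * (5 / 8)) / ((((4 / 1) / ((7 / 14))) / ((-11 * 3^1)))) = -1438716015 / 128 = -11239968.87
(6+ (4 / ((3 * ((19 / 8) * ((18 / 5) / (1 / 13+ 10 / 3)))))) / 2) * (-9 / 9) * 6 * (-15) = 65980 / 117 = 563.93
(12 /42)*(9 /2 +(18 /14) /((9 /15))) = 93 /49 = 1.90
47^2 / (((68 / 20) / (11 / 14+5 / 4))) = 629565 / 476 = 1322.62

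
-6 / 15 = -2 / 5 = -0.40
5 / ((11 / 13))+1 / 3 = 206 / 33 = 6.24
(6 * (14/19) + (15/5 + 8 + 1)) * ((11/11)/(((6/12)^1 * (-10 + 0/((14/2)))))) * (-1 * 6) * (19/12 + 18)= 7332/19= 385.89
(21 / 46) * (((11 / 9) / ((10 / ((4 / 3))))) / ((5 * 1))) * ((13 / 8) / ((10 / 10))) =1001 / 41400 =0.02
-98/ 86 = -49/ 43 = -1.14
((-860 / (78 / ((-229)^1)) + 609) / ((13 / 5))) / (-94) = -611105 / 47658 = -12.82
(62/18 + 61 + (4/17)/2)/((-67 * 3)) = -9878/30753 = -0.32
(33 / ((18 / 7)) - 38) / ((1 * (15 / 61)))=-9211 / 90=-102.34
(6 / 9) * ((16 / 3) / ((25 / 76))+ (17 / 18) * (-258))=-34118 / 225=-151.64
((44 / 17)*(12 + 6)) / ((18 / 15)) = 660 / 17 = 38.82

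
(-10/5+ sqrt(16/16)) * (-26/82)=13/41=0.32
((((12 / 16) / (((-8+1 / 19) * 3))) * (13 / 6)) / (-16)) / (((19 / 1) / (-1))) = -13 / 57984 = -0.00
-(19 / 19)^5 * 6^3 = -216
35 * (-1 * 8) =-280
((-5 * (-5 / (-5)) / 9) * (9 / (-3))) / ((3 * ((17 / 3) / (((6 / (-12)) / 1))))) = -5 / 102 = -0.05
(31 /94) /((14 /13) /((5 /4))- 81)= -2015 /489646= -0.00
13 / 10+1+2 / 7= 181 / 70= 2.59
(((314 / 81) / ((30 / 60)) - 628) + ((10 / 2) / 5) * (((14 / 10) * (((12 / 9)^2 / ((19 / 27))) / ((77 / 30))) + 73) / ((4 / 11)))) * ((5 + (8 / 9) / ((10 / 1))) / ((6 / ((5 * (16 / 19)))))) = -1172065510 / 789507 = -1484.55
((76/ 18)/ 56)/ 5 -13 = -16361/ 1260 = -12.98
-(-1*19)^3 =6859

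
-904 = -904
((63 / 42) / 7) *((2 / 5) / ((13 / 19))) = 57 / 455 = 0.13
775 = 775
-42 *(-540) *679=15399720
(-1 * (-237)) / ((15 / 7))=553 / 5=110.60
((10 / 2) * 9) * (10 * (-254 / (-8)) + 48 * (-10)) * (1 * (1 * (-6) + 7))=-14625 / 2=-7312.50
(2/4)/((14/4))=1/7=0.14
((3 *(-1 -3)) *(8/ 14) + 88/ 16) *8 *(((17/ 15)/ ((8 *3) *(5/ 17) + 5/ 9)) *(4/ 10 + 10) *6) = -20558304/ 203875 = -100.84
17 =17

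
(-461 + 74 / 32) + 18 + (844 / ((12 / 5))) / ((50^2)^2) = -826288957 / 1875000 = -440.69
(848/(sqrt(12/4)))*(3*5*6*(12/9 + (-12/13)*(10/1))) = -2611840*sqrt(3)/13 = -347987.66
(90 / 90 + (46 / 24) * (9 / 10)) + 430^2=7396109 / 40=184902.72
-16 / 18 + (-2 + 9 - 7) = -8 / 9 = -0.89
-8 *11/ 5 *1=-88/ 5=-17.60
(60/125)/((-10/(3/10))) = -9/625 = -0.01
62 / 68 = 31 / 34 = 0.91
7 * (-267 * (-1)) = 1869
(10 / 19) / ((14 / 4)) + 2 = 286 / 133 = 2.15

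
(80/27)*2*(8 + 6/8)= 1400/27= 51.85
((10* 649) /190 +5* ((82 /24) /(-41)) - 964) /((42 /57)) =-212099 /168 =-1262.49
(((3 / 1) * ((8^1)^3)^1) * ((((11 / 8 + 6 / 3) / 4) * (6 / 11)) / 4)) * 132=23328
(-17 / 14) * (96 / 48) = -17 / 7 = -2.43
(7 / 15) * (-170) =-238 / 3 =-79.33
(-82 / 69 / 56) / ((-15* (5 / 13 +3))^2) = -6929 / 841579200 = -0.00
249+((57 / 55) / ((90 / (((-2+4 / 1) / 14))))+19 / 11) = 2895919 / 11550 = 250.73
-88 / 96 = -11 / 12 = -0.92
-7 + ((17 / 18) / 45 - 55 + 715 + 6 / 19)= 10054853 / 15390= 653.34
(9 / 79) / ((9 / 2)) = 2 / 79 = 0.03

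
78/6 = 13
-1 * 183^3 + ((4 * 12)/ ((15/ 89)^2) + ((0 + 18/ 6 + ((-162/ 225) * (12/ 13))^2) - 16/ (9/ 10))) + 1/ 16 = -93188802310111/ 15210000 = -6126811.46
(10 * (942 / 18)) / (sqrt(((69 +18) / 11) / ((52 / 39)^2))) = 6280 * sqrt(957) / 783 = 248.12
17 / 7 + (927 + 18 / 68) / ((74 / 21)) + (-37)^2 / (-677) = 3142381329 / 11923324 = 263.55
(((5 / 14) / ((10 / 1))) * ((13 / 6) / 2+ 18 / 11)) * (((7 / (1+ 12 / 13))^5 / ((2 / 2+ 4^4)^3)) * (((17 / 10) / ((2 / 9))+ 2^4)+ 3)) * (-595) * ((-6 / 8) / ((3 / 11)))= 20299135407636449 / 127309447500000000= 0.16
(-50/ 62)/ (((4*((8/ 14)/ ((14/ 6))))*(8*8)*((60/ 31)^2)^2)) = -1459759/ 1592524800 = -0.00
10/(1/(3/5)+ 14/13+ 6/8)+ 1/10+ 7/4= 10273/2180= 4.71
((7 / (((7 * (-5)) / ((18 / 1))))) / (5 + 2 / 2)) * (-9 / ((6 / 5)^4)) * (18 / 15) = 25 / 8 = 3.12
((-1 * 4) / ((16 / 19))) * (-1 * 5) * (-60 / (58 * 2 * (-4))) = 1425 / 464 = 3.07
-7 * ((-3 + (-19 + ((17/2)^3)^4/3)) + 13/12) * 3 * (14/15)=-28548489611664113/30720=-929312812879.69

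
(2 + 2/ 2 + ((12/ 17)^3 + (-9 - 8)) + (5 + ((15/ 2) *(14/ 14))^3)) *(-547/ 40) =-8884080261/ 1572160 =-5650.88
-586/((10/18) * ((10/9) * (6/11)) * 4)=-87021/200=-435.10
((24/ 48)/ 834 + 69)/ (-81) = -115093/ 135108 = -0.85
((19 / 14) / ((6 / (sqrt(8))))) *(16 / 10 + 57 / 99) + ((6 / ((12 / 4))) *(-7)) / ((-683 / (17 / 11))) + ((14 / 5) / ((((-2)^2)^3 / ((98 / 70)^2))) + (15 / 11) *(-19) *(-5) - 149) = -581119041 / 30052000 + 6821 *sqrt(2) / 6930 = -17.95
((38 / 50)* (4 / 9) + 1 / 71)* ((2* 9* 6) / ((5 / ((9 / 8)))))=151767 / 17750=8.55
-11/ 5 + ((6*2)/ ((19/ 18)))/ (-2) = -749/ 95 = -7.88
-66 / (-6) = 11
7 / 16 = 0.44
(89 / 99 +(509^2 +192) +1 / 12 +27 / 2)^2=10542739443132649 / 156816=67229998489.52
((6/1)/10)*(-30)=-18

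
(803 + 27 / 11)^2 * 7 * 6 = 3296983200 / 121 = 27247795.04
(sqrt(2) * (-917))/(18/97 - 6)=88949 * sqrt(2)/564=223.04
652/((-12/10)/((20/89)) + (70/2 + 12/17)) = 554200/25811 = 21.47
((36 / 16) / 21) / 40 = 3 / 1120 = 0.00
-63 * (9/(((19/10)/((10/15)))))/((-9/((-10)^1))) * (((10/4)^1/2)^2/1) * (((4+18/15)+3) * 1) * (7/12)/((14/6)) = -107625/152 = -708.06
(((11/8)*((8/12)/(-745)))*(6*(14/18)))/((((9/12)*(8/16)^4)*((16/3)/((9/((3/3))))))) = -0.21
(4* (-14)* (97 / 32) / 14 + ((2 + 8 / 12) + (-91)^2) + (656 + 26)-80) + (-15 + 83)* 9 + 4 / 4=9486.54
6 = 6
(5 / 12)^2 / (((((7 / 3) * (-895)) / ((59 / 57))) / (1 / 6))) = -295 / 20569248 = -0.00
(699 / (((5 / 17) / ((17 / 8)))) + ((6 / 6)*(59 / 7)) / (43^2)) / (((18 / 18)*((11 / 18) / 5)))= 2139243327 / 51772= 41320.47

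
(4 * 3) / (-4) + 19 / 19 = -2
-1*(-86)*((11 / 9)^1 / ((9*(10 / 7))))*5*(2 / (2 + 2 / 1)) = 3311 / 162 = 20.44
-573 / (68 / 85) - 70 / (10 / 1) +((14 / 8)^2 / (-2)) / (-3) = -69383 / 96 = -722.74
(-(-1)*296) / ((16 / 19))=703 / 2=351.50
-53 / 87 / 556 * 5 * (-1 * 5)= 1325 / 48372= 0.03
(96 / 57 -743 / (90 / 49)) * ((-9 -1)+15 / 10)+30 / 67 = 784706167 / 229140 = 3424.57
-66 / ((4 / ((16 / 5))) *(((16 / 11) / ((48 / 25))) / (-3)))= 26136 / 125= 209.09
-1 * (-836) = 836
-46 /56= -23 /28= -0.82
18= 18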